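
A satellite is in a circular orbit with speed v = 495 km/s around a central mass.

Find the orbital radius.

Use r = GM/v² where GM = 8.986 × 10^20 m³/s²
v = 495 km/s = 495000 m/s
GM = 8.986 × 10^20 m³/s²
v² = 2.45025 × 10^11 m²/s²
r = GM/v² = (8.986 × 10^20) / (2.45025 × 10^11) = 3.66738 × 10^9 m ≈ 3.667 Gm

Final answer: 3.667 Gm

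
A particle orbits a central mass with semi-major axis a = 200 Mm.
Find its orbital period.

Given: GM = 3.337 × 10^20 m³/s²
a = 200 Mm = 2 × 10^8 m
GM = 3.337 × 10^20 m³/s²
a³ = 8 × 10^24 m³
T = 2π √(a³/GM) = 2π √((8 × 10^24) / (3.337 × 10^20)) = 2π × 154.834 s
T = 972.852 s ≈ 16.21 minutes

Final answer: 16.21 minutes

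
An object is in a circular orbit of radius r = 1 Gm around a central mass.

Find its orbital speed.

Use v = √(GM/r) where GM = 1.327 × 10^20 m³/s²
r = 1 Gm = 1 × 10^9 m
GM = 1.327 × 10^20 m³/s²
GM/r = (1.327 × 10^20) / (1 × 10^9) = 1.327 × 10^11 m²/s²
v = √(GM/r) = 364280 m/s ≈ 364.3 km/s

Final answer: 364.3 km/s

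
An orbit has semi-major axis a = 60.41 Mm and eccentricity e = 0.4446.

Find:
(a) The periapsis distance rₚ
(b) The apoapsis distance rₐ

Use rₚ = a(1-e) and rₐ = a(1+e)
a = 60.41 Mm = 6.041 × 10^7 m
e = 0.4446:  1 − e = 0.5554,  1 + e = 1.4446
(a) rₚ = a(1 − e) = 6.041 × 10^7 m × 0.5554 = 3.35517 × 10^7 m ≈ 33.55 Mm
(b) rₐ = a(1 + e) = 6.041 × 10^7 m × 1.4446 = 8.72683 × 10^7 m ≈ 87.27 Mm

Final answer:
(a) rₚ = 33.55 Mm
(b) rₐ = 87.27 Mm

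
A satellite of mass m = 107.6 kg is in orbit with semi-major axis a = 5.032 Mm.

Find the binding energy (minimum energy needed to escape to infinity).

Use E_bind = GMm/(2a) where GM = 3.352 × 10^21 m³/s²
a = 5.032 Mm = 5.032 × 10^6 m
GM = 3.352 × 10^21 m³/s²
m = 107.6 kg
GMm = 3.352 × 10^21 × 107.6 = 3.60675 × 10^23 m³·kg/s²
2a = 1.0064 × 10^7 m
E_bind = GMm/(2a) = 3.58382 × 10^16 J ≈ 35.84 PJ

Final answer: 35.84 PJ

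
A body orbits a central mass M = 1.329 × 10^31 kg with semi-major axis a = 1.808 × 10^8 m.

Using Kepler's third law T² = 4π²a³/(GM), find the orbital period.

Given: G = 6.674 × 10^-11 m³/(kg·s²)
M = 1.329 × 10^31 kg
GM = G × M = 6.674 × 10^-11 × 1.329 × 10^31 = 8.86975 × 10^20 m³/s²
a = 1.808 × 10^8 m
a³ = 5.91011 × 10^24 m³
T = 2π √(a³/GM) = 2π √((5.91011 × 10^24) / (8.86975 × 10^20)) = 2π × 81.6285 s
T = 512.887 s ≈ 8.548 minutes

Final answer: 8.548 minutes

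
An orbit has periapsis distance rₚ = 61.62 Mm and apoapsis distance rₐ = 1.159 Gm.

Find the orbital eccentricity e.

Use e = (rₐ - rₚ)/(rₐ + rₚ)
rₚ = 61.62 Mm = 6.162 × 10^7 m
rₐ = 1.159 Gm = 1.159 × 10^9 m
rₐ − rₚ = 1.09738 × 10^9 m
rₐ + rₚ = 1.22062 × 10^9 m
e = (rₐ − rₚ)/(rₐ + rₚ) = 0.899035

Final answer: e = 0.899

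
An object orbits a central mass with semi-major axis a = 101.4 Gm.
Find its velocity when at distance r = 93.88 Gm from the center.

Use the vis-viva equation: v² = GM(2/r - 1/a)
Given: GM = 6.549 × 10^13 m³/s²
a = 101.4 Gm = 1.014 × 10^11 m
r = 93.88 Gm = 9.388 × 10^10 m
GM = 6.549 × 10^13 m³/s²
2/r − 1/a = 2.13038 × 10^-11 − 9.86193 × 10^-12 = 1.14419 × 10^-11 m⁻¹
v² = GM (2/r − 1/a) = 749.327 m²/s²
v = 27.3738 m/s ≈ 27.37 m/s

Final answer: 27.37 m/s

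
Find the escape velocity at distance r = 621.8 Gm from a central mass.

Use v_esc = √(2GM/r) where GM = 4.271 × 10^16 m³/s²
r = 621.8 Gm = 6.218 × 10^11 m
GM = 4.271 × 10^16 m³/s²
2GM/r = 2 × (4.271 × 10^16) / (6.218 × 10^11) = 137375 m²/s²
v_esc = √(2GM/r) = 370.642 m/s ≈ 370.6 m/s

Final answer: 370.6 m/s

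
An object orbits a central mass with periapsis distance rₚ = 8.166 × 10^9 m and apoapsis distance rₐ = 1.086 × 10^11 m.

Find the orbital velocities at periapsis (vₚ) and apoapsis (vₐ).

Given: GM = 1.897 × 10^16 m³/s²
rₚ = 8.166 × 10^9 m
rₐ = 1.086 × 10^11 m
GM = 1.897 × 10^16 m³/s²
a = (rₚ + rₐ)/2 = 5.8383 × 10^10 m
Vis-viva: v² = GM (2/r − 1/a)
vₚ² = 1.897 × 10^16 × (2.44918 × 10^-10 − 1.71283 × 10^-11) = 4.32117 × 10^6 m²/s²
vₚ = 2078.74 m/s ≈ 2.079 km/s
vₐ² = 1.897 × 10^16 × (1.84162 × 10^-11 − 1.71283 × 10^-11) = 24432.1 m²/s²
vₐ = 156.308 m/s ≈ 156.3 m/s

Final answer: vₚ = 2.079 km/s, vₐ = 156.3 m/s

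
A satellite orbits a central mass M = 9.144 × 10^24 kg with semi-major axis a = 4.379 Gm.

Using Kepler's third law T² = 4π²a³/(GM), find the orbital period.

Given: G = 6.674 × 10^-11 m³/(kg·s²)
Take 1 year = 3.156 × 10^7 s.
M = 9.144 × 10^24 kg
GM = G × M = 6.674 × 10^-11 × 9.144 × 10^24 = 6.10271 × 10^14 m³/s²
a = 4.379 Gm = 4.379 × 10^9 m
a³ = 8.39701 × 10^28 m³
T = 2π √(a³/GM) = 2π √((8.39701 × 10^28) / (6.10271 × 10^14)) = 2π × 1.17301 × 10^7 s
T = 7.37023 × 10^7 s ≈ 2.335 years

Final answer: 2.335 years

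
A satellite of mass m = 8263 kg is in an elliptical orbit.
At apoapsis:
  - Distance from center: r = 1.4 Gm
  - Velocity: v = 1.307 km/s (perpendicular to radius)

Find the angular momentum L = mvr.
r = 1.4 Gm = 1.4 × 10^9 m
v = 1.307 km/s = 1307 m/s
vr = 1307 × 1.4 × 10^9 = 1.8298 × 10^12 m²/s
L = m × vr = 8263 × 1.8298 × 10^12 = 1.51196 × 10^16 kg·m²/s ≈ 1.512 × 10^16 kg·m²/s

Final answer: L = 1.512 × 10^16 kg·m²/s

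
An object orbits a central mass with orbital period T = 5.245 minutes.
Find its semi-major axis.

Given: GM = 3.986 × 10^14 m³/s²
T = 5.245 minutes = 314.7 s
GM = 3.986 × 10^14 m³/s²
Kepler's third law: a³ = GM T² / (4π²)
T² = 99036.1 s²
a³ = (3.986 × 10^14) × 99036.1 / (4π²) = 9.99933 × 10^17 m³
a = (a³)^(1/3) = 999978 m ≈ 1000 km

Final answer: 1000 km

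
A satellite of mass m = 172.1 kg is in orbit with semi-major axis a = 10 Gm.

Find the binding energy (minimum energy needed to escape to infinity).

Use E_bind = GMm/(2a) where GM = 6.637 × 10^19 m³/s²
a = 10 Gm = 1 × 10^10 m
GM = 6.637 × 10^19 m³/s²
m = 172.1 kg
GMm = 6.637 × 10^19 × 172.1 = 1.14223 × 10^22 m³·kg/s²
2a = 2 × 10^10 m
E_bind = GMm/(2a) = 5.71114 × 10^11 J ≈ 571.1 GJ

Final answer: 571.1 GJ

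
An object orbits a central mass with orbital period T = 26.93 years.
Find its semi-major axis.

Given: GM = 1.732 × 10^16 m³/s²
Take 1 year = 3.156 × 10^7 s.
T = 26.93 years = 8.49911 × 10^8 s
GM = 1.732 × 10^16 m³/s²
Kepler's third law: a³ = GM T² / (4π²)
T² = 7.22348 × 10^17 s²
a³ = (1.732 × 10^16) × (7.22348 × 10^17) / (4π²) = 3.16909 × 10^32 m³
a = (a³)^(1/3) = 6.81781 × 10^10 m ≈ 68.18 Gm

Final answer: 68.18 Gm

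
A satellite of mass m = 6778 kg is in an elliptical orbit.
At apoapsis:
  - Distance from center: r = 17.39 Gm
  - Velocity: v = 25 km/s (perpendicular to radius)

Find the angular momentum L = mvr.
r = 17.39 Gm = 1.739 × 10^10 m
v = 25 km/s = 25000 m/s
vr = 25000 × 1.739 × 10^10 = 4.3475 × 10^14 m²/s
L = m × vr = 6778 × 4.3475 × 10^14 = 2.94674 × 10^18 kg·m²/s ≈ 2.947 × 10^18 kg·m²/s

Final answer: L = 2.947 × 10^18 kg·m²/s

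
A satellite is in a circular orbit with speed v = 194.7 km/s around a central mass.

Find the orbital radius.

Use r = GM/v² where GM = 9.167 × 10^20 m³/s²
v = 194.7 km/s = 194700 m/s
GM = 9.167 × 10^20 m³/s²
v² = 3.79081 × 10^10 m²/s²
r = GM/v² = (9.167 × 10^20) / (3.79081 × 10^10) = 2.41822 × 10^10 m ≈ 24.18 Gm

Final answer: 24.18 Gm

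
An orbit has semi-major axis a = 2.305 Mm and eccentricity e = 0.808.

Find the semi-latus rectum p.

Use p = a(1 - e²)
a = 2.305 Mm = 2.305 × 10^6 m
e = 0.808,  e² = 0.652864,  1 − e² = 0.347136
p = a(1 − e²) = 2.305 × 10^6 m × 0.347136 = 800148 m ≈ 800.1 km

Final answer: p = 800.1 km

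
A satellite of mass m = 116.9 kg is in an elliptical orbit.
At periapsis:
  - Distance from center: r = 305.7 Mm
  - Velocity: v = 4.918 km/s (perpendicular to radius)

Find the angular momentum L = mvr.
r = 305.7 Mm = 3.057 × 10^8 m
v = 4.918 km/s = 4918 m/s
vr = 4918 × 3.057 × 10^8 = 1.50343 × 10^12 m²/s
L = m × vr = 116.9 × 1.50343 × 10^12 = 1.75751 × 10^14 kg·m²/s ≈ 1.758 × 10^14 kg·m²/s

Final answer: L = 1.758 × 10^14 kg·m²/s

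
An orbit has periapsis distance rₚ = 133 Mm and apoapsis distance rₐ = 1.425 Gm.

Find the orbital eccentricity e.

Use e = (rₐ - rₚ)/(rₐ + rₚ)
rₚ = 133 Mm = 1.33 × 10^8 m
rₐ = 1.425 Gm = 1.425 × 10^9 m
rₐ − rₚ = 1.292 × 10^9 m
rₐ + rₚ = 1.558 × 10^9 m
e = (rₐ − rₚ)/(rₐ + rₚ) = 0.829268

Final answer: e = 0.8293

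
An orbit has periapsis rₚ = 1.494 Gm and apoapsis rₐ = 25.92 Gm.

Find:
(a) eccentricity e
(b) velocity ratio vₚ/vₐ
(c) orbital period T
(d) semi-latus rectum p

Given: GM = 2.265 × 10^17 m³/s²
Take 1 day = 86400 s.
rₚ = 1.494 Gm = 1.494 × 10^9 m
rₐ = 25.92 Gm = 2.592 × 10^10 m
GM = 2.265 × 10^17 m³/s²
a = (rₚ + rₐ)/2 = 1.3707 × 10^10 m
e = (rₐ − rₚ)/(rₐ + rₚ) = (2.4426 × 10^10) / (2.7414 × 10^10) = 0.891005
(a) e = 0.891005 ≈ 0.891
(b) vₚ/vₐ = rₐ/rₚ (angular momentum) = (2.592 × 10^10) / (1.494 × 10^9) = 17.3494 ≈ 17.35
(c) a³ = 2.5753 × 10^30 m³;  T = 2π √(a³/GM) = 2π × 3.37194 × 10^6 s = 2.11865 × 10^7 s ≈ 245.2 days
(d) 1 − e² = 0.206111;  p = a(1 − e²) = 1.3707 × 10^10 × 0.206111 = 2.82516 × 10^9 m ≈ 2.825 Gm

Final answer:
(a) eccentricity e = 0.891
(b) velocity ratio vₚ/vₐ = 17.35
(c) orbital period T = 245.2 days
(d) semi-latus rectum p = 2.825 Gm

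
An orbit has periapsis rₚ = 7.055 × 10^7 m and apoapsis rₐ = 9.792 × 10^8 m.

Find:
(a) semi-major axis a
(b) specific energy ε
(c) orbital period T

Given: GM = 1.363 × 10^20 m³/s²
rₚ = 7.055 × 10^7 m
rₐ = 9.792 × 10^8 m
GM = 1.363 × 10^20 m³/s²
a = (rₚ + rₐ)/2 = 5.24875 × 10^8 m
e = (rₐ − rₚ)/(rₐ + rₚ) = (9.0865 × 10^8) / (1.04975 × 10^9) = 0.865587
(a) a = 5.24875 × 10^8 m ≈ 5.249 × 10^8 m
(b) 2a = 1.04975 × 10^9 m;  ε = −GM/(2a) = -1.2984 × 10^11 J/kg ≈ -129.8 GJ/kg
(c) a³ = 1.446 × 10^26 m³;  T = 2π √(a³/GM) = 2π × 1030 s = 6471.66 s ≈ 1.798 hours

Final answer:
(a) semi-major axis a = 5.249 × 10^8 m
(b) specific energy ε = -129.8 GJ/kg
(c) orbital period T = 1.798 hours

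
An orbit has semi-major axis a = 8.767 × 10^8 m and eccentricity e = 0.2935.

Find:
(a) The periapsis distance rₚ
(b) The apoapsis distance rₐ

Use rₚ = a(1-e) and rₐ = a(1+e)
a = 8.767 × 10^8 m
e = 0.2935:  1 − e = 0.7065,  1 + e = 1.2935
(a) rₚ = a(1 − e) = 8.767 × 10^8 m × 0.7065 = 6.19389 × 10^8 m ≈ 6.194 × 10^8 m
(b) rₐ = a(1 + e) = 8.767 × 10^8 m × 1.2935 = 1.13401 × 10^9 m ≈ 1.134 × 10^9 m

Final answer:
(a) rₚ = 6.194 × 10^8 m
(b) rₐ = 1.134 × 10^9 m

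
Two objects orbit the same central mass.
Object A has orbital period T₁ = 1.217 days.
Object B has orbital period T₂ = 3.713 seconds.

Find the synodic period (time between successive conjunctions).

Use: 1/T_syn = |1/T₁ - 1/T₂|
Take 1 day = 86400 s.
T₁ = 1.217 days = 105149 s
T₂ = 3.713 seconds
1/T₁ = 9.51033 × 10^-6 s⁻¹
1/T₂ = 0.269324 s⁻¹
|1/T₁ − 1/T₂| = 0.269314 s⁻¹
T_syn = 1 / |1/T₁ − 1/T₂| = 3.71313 s ≈ 3.713 seconds

Final answer: T_syn = 3.713 seconds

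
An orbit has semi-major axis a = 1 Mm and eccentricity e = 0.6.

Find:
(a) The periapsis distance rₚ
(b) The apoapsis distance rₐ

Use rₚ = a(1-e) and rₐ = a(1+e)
a = 1 Mm = 1 × 10^6 m
e = 0.6:  1 − e = 0.4,  1 + e = 1.6
(a) rₚ = a(1 − e) = 1 × 10^6 m × 0.4 = 400000 m ≈ 400 km
(b) rₐ = a(1 + e) = 1 × 10^6 m × 1.6 = 1.6 × 10^6 m ≈ 1.6 Mm

Final answer:
(a) rₚ = 400 km
(b) rₐ = 1.6 Mm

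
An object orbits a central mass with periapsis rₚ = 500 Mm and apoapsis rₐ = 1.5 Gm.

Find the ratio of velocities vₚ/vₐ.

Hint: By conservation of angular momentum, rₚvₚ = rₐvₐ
rₚ = 500 Mm = 5 × 10^8 m
rₐ = 1.5 Gm = 1.5 × 10^9 m
rₚvₚ = rₐvₐ  ⇒  vₚ/vₐ = rₐ/rₚ
vₚ/vₐ = (1.5 × 10^9) / (5 × 10^8) = 3

Final answer: vₚ/vₐ = 3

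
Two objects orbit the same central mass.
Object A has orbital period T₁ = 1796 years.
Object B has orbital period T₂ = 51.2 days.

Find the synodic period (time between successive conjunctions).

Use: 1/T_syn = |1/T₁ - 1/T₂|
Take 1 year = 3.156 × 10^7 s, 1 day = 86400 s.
T₁ = 1796 years = 5.66818 × 10^10 s
T₂ = 51.2 days = 4.42368 × 10^6 s
1/T₁ = 1.76424 × 10^-11 s⁻¹
1/T₂ = 2.26056 × 10^-7 s⁻¹
|1/T₁ − 1/T₂| = 2.26038 × 10^-7 s⁻¹
T_syn = 1 / |1/T₁ − 1/T₂| = 4.42403 × 10^6 s ≈ 51.2 days

Final answer: T_syn = 51.2 days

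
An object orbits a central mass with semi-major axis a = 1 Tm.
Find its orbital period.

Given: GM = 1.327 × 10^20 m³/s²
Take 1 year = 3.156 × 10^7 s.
a = 1 Tm = 1 × 10^12 m
GM = 1.327 × 10^20 m³/s²
a³ = 1 × 10^36 m³
T = 2π √(a³/GM) = 2π √((1 × 10^36) / (1.327 × 10^20)) = 2π × 8.6809 × 10^7 s
T = 5.45437 × 10^8 s ≈ 17.28 years

Final answer: 17.28 years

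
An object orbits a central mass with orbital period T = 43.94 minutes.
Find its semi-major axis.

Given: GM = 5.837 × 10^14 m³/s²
T = 43.94 minutes = 2636.4 s
GM = 5.837 × 10^14 m³/s²
Kepler's third law: a³ = GM T² / (4π²)
T² = 6.9506 × 10^6 s²
a³ = (5.837 × 10^14) × (6.9506 × 10^6) / (4π²) = 1.02767 × 10^20 m³
a = (a³)^(1/3) = 4.68401 × 10^6 m ≈ 4.684 × 10^6 m

Final answer: 4.684 × 10^6 m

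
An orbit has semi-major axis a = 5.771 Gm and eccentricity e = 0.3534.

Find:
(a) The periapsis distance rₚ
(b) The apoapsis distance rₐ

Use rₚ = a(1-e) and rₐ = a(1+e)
a = 5.771 Gm = 5.771 × 10^9 m
e = 0.3534:  1 − e = 0.6466,  1 + e = 1.3534
(a) rₚ = a(1 − e) = 5.771 × 10^9 m × 0.6466 = 3.73153 × 10^9 m ≈ 3.732 Gm
(b) rₐ = a(1 + e) = 5.771 × 10^9 m × 1.3534 = 7.81047 × 10^9 m ≈ 7.81 Gm

Final answer:
(a) rₚ = 3.732 Gm
(b) rₐ = 7.81 Gm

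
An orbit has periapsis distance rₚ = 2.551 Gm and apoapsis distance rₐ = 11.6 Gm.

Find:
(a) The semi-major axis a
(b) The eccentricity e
rₚ = 2.551 Gm = 2.551 × 10^9 m
rₐ = 11.6 Gm = 1.16 × 10^10 m
(a) a = (rₚ + rₐ)/2 = 7.0755 × 10^9 m ≈ 7.075 Gm
(b) e = (rₐ − rₚ)/(rₐ + rₚ) = (9.049 × 10^9) / (1.4151 × 10^10) = 0.63946

Final answer:
(a) a = 7.075 Gm
(b) e = 0.6395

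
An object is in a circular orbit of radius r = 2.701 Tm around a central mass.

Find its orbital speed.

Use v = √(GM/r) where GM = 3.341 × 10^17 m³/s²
r = 2.701 Tm = 2.701 × 10^12 m
GM = 3.341 × 10^17 m³/s²
GM/r = (3.341 × 10^17) / (2.701 × 10^12) = 123695 m²/s²
v = √(GM/r) = 351.703 m/s ≈ 351.7 m/s

Final answer: 351.7 m/s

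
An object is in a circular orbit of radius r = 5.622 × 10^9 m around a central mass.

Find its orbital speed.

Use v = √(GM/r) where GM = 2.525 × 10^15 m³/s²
r = 5.622 × 10^9 m
GM = 2.525 × 10^15 m³/s²
GM/r = (2.525 × 10^15) / (5.622 × 10^9) = 449128 m²/s²
v = √(GM/r) = 670.17 m/s ≈ 670.2 m/s

Final answer: 670.2 m/s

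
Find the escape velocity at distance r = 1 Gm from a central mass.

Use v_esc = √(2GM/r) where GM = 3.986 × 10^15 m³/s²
r = 1 Gm = 1 × 10^9 m
GM = 3.986 × 10^15 m³/s²
2GM/r = 2 × (3.986 × 10^15) / (1 × 10^9) = 7.972 × 10^6 m²/s²
v_esc = √(2GM/r) = 2823.47 m/s ≈ 2.823 km/s

Final answer: 2.823 km/s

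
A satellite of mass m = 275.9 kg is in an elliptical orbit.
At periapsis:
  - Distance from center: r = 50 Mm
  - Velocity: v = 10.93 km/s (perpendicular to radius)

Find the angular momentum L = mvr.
r = 50 Mm = 5 × 10^7 m
v = 10.93 km/s = 10930 m/s
vr = 10930 × 5 × 10^7 = 5.465 × 10^11 m²/s
L = m × vr = 275.9 × 5.465 × 10^11 = 1.50779 × 10^14 kg·m²/s ≈ 1.508 × 10^14 kg·m²/s

Final answer: L = 1.508 × 10^14 kg·m²/s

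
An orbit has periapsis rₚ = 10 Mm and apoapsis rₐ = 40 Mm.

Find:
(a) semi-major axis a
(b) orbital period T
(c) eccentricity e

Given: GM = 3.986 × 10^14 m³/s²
rₚ = 10 Mm = 1 × 10^7 m
rₐ = 40 Mm = 4 × 10^7 m
GM = 3.986 × 10^14 m³/s²
a = (rₚ + rₐ)/2 = 2.5 × 10^7 m
e = (rₐ − rₚ)/(rₐ + rₚ) = (3 × 10^7) / (5 × 10^7) = 0.6
(a) a = 2.5 × 10^7 m ≈ 25 Mm
(b) a³ = 1.5625 × 10^22 m³;  T = 2π √(a³/GM) = 2π × 6260.97 s = 39338.8 s ≈ 10.93 hours
(c) e = 0.6 ≈ 0.6

Final answer:
(a) semi-major axis a = 25 Mm
(b) orbital period T = 10.93 hours
(c) eccentricity e = 0.6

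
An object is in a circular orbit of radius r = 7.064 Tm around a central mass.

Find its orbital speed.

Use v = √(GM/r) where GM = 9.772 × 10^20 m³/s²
r = 7.064 Tm = 7.064 × 10^12 m
GM = 9.772 × 10^20 m³/s²
GM/r = (9.772 × 10^20) / (7.064 × 10^12) = 1.38335 × 10^8 m²/s²
v = √(GM/r) = 11761.6 m/s ≈ 11.76 km/s

Final answer: 11.76 km/s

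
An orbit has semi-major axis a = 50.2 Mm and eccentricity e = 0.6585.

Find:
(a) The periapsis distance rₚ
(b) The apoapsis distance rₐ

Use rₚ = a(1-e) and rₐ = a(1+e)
a = 50.2 Mm = 5.02 × 10^7 m
e = 0.6585:  1 − e = 0.3415,  1 + e = 1.6585
(a) rₚ = a(1 − e) = 5.02 × 10^7 m × 0.3415 = 1.71433 × 10^7 m ≈ 17.14 Mm
(b) rₐ = a(1 + e) = 5.02 × 10^7 m × 1.6585 = 8.32567 × 10^7 m ≈ 83.26 Mm

Final answer:
(a) rₚ = 17.14 Mm
(b) rₐ = 83.26 Mm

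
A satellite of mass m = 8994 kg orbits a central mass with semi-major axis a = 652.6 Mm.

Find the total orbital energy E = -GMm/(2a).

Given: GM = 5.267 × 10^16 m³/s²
a = 652.6 Mm = 6.526 × 10^8 m
GM = 5.267 × 10^16 m³/s²
2a = 1.3052 × 10^9 m
GMm = 5.267 × 10^16 × 8994 = 4.73714 × 10^20 m³·kg/s²
E = −GMm/(2a) = -3.62944 × 10^11 J ≈ -362.9 GJ

Final answer: -362.9 GJ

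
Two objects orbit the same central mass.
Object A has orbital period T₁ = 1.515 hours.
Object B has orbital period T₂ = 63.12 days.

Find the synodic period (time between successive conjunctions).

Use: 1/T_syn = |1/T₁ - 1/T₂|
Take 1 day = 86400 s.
T₁ = 1.515 hours = 5454 s
T₂ = 63.12 days = 5.45357 × 10^6 s
1/T₁ = 0.000183352 s⁻¹
1/T₂ = 1.83366 × 10^-7 s⁻¹
|1/T₁ − 1/T₂| = 0.000183168 s⁻¹
T_syn = 1 / |1/T₁ − 1/T₂| = 5459.46 s ≈ 1.517 hours

Final answer: T_syn = 1.517 hours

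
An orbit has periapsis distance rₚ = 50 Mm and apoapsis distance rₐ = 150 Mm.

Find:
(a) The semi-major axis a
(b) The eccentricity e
rₚ = 50 Mm = 5 × 10^7 m
rₐ = 150 Mm = 1.5 × 10^8 m
(a) a = (rₚ + rₐ)/2 = 1 × 10^8 m ≈ 100 Mm
(b) e = (rₐ − rₚ)/(rₐ + rₚ) = (1 × 10^8) / (2 × 10^8) = 0.5

Final answer:
(a) a = 100 Mm
(b) e = 0.5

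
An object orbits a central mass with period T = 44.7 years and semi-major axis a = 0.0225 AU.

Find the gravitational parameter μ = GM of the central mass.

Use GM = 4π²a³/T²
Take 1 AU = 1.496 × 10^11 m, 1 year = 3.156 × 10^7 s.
T = 44.7 years = 1.41073 × 10^9 s
a = 0.0225 AU = 3.366 × 10^9 m
a³ = 3.81366 × 10^28 m³
T² = 1.99016 × 10^18 s²
GM = 4π² × (3.81366 × 10^28) / (1.99016 × 10^18) = 7.56507 × 10^11 m³/s²
GM ≈ 7.565 × 10^11 m³/s²

Final answer: GM = 7.565 × 10^11 m³/s²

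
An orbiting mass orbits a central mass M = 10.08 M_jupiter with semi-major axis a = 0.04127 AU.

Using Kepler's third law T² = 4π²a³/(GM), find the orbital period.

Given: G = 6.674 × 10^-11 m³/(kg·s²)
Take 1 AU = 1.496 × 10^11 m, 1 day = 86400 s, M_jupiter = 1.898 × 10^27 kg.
M = 10.08 M_jupiter = 1.91318 × 10^28 kg
GM = G × M = 6.674 × 10^-11 × 1.91318 × 10^28 = 1.27686 × 10^18 m³/s²
a = 0.04127 AU = 6.17399 × 10^9 m
a³ = 2.35341 × 10^29 m³
T = 2π √(a³/GM) = 2π √((2.35341 × 10^29) / (1.27686 × 10^18)) = 2π × 429317 s
T = 2.69748 × 10^6 s ≈ 31.22 days

Final answer: 31.22 days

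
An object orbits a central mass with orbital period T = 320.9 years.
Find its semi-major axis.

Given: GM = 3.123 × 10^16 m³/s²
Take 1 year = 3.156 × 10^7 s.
T = 320.9 years = 1.01276 × 10^10 s
GM = 3.123 × 10^16 m³/s²
Kepler's third law: a³ = GM T² / (4π²)
T² = 1.02568 × 10^20 s²
a³ = (3.123 × 10^16) × (1.02568 × 10^20) / (4π²) = 8.11383 × 10^34 m³
a = (a³)^(1/3) = 4.32921 × 10^11 m ≈ 432.9 Gm

Final answer: 432.9 Gm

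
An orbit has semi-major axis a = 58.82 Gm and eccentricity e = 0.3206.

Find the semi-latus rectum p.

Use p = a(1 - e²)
a = 58.82 Gm = 5.882 × 10^10 m
e = 0.3206,  e² = 0.102784,  1 − e² = 0.897216
p = a(1 − e²) = 5.882 × 10^10 m × 0.897216 = 5.27742 × 10^10 m ≈ 52.77 Gm

Final answer: p = 52.77 Gm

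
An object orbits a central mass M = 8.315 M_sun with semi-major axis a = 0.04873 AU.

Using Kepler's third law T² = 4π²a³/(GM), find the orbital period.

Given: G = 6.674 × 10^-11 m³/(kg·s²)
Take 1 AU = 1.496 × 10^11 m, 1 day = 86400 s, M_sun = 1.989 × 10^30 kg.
M = 8.315 M_sun = 1.65385 × 10^31 kg
GM = G × M = 6.674 × 10^-11 × 1.65385 × 10^31 = 1.10378 × 10^21 m³/s²
a = 0.04873 AU = 7.29001 × 10^9 m
a³ = 3.87422 × 10^29 m³
T = 2π √(a³/GM) = 2π √((3.87422 × 10^29) / (1.10378 × 10^21)) = 2π × 18734.9 s
T = 117715 s ≈ 1.362 days

Final answer: 1.362 days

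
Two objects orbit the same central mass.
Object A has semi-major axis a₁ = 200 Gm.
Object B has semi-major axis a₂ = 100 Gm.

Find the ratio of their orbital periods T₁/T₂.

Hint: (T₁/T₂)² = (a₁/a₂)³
a₁ = 200 Gm = 2 × 10^11 m
a₂ = 100 Gm = 1 × 10^11 m
a₁/a₂ = 2
T₁/T₂ = (a₁/a₂)^(3/2) = (2)^1.5 = 2.82843

Final answer: T₁/T₂ = 2.828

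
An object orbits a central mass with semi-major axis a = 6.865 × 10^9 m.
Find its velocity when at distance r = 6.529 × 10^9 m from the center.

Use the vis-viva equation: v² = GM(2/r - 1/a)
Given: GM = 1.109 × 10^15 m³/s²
a = 6.865 × 10^9 m
r = 6.529 × 10^9 m
GM = 1.109 × 10^15 m³/s²
2/r − 1/a = 3.06326 × 10^-10 − 1.45666 × 10^-10 = 1.60659 × 10^-10 m⁻¹
v² = GM (2/r − 1/a) = 178171 m²/s²
v = 422.103 m/s ≈ 422.1 m/s

Final answer: 422.1 m/s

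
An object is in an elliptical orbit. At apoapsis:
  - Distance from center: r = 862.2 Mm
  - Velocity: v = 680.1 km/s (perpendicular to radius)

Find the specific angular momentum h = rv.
r = 862.2 Mm = 8.622 × 10^8 m
v = 680.1 km/s = 680100 m/s
h = rv = 8.622 × 10^8 × 680100 = 5.86382 × 10^14 m²/s ≈ 5.864 × 10^14 m²/s

Final answer: h = 5.864 × 10^14 m²/s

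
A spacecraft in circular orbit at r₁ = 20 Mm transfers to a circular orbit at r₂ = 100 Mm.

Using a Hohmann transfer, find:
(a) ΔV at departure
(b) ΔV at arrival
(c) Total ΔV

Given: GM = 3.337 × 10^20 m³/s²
r₁ = 20 Mm = 2 × 10^7 m
r₂ = 100 Mm = 1 × 10^8 m
GM = 3.337 × 10^20 m³/s²
Transfer ellipse: a_t = (r₁ + r₂)/2 = 6 × 10^7 m
Circular speed at r₁: v₁ = √(GM/r₁) = 4.08473 × 10^6 m/s
Transfer speed at r₁ (periapsis): v₁ₜ = √(GM(2/r₁ − 1/a_t)) = 5.27336 × 10^6 m/s
(a) ΔV₁ = v₁ₜ − v₁ = 1.18863 × 10^6 m/s ≈ 1189 km/s
Circular speed at r₂: v₂ = √(GM/r₂) = 1.82675 × 10^6 m/s
Transfer speed at r₂ (apoapsis): v₂ₜ = √(GM(2/r₂ − 1/a_t)) = 1.05467 × 10^6 m/s
(b) ΔV₂ = v₂ − v₂ₜ = 772074 m/s ≈ 772.1 km/s
(c) ΔV_total = ΔV₁ + ΔV₂ = 1.96071 × 10^6 m/s ≈ 1961 km/s

Final answer:
(a) ΔV₁ = 1189 km/s
(b) ΔV₂ = 772.1 km/s
(c) ΔV_total = 1961 km/s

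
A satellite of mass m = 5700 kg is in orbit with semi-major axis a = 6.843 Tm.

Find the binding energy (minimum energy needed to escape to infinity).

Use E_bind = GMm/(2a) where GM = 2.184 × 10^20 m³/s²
a = 6.843 Tm = 6.843 × 10^12 m
GM = 2.184 × 10^20 m³/s²
m = 5700 kg
GMm = 2.184 × 10^20 × 5700 = 1.24488 × 10^24 m³·kg/s²
2a = 1.3686 × 10^13 m
E_bind = GMm/(2a) = 9.09601 × 10^10 J ≈ 90.96 GJ

Final answer: 90.96 GJ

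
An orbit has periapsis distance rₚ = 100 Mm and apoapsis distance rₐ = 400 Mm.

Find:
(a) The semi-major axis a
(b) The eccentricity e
rₚ = 100 Mm = 1 × 10^8 m
rₐ = 400 Mm = 4 × 10^8 m
(a) a = (rₚ + rₐ)/2 = 2.5 × 10^8 m ≈ 250 Mm
(b) e = (rₐ − rₚ)/(rₐ + rₚ) = (3 × 10^8) / (5 × 10^8) = 0.6

Final answer:
(a) a = 250 Mm
(b) e = 0.6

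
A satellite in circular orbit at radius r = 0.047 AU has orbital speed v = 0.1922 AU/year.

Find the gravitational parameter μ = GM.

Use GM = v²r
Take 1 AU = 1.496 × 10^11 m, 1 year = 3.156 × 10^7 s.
r = 0.047 AU = 7.0312 × 10^9 m
v = 0.1922 AU/year = 911.062 m/s
v² = 830034 m²/s²
GM = v²r = 830034 × 7.0312 × 10^9 = 5.83614 × 10^15 m³/s²
GM ≈ 5.836 × 10^15 m³/s²

Final answer: GM = 5.836 × 10^15 m³/s²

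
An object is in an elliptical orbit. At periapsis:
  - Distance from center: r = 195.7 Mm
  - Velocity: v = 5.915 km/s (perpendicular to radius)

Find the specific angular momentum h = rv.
r = 195.7 Mm = 1.957 × 10^8 m
v = 5.915 km/s = 5915 m/s
h = rv = 1.957 × 10^8 × 5915 = 1.15757 × 10^12 m²/s ≈ 1.158 × 10^12 m²/s

Final answer: h = 1.158 × 10^12 m²/s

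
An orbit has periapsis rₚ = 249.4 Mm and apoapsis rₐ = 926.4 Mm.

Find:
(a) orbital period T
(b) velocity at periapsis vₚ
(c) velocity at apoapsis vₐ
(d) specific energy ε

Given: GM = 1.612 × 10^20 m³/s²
rₚ = 249.4 Mm = 2.494 × 10^8 m
rₐ = 926.4 Mm = 9.264 × 10^8 m
GM = 1.612 × 10^20 m³/s²
a = (rₚ + rₐ)/2 = 5.879 × 10^8 m
e = (rₐ − rₚ)/(rₐ + rₚ) = (6.77 × 10^8) / (1.1758 × 10^9) = 0.575778
(a) a³ = 2.03194 × 10^26 m³;  T = 2π √(a³/GM) = 2π × 1122.72 s = 7054.28 s ≈ 1.96 hours
(b) vₚ² = GM (2/rₚ − 1/a) = 1.612 × 10^20 × (8.01925 × 10^-9 − 1.70097 × 10^-9) = 1.01851 × 10^12 m²/s²;  vₚ = 1.00921 × 10^6 m/s ≈ 1009 km/s
(c) vₐ² = GM (2/rₐ − 1/a) = 1.612 × 10^20 × (2.15889 × 10^-9 − 1.70097 × 10^-9) = 7.38175 × 10^10 m²/s²;  vₐ = 271694 m/s ≈ 271.7 km/s
(d) 2a = 1.1758 × 10^9 m;  ε = −GM/(2a) = -1.37098 × 10^11 J/kg ≈ -137.1 GJ/kg

Final answer:
(a) orbital period T = 1.96 hours
(b) velocity at periapsis vₚ = 1009 km/s
(c) velocity at apoapsis vₐ = 271.7 km/s
(d) specific energy ε = -137.1 GJ/kg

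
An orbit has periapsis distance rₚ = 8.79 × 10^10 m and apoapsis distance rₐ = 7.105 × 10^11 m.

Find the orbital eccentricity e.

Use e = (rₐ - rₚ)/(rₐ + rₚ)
rₚ = 8.79 × 10^10 m
rₐ = 7.105 × 10^11 m
rₐ − rₚ = 6.226 × 10^11 m
rₐ + rₚ = 7.984 × 10^11 m
e = (rₐ − rₚ)/(rₐ + rₚ) = 0.77981

Final answer: e = 0.7798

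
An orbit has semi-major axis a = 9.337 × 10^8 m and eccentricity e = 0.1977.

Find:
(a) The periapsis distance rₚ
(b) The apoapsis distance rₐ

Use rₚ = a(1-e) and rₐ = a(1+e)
a = 9.337 × 10^8 m
e = 0.1977:  1 − e = 0.8023,  1 + e = 1.1977
(a) rₚ = a(1 − e) = 9.337 × 10^8 m × 0.8023 = 7.49108 × 10^8 m ≈ 7.491 × 10^8 m
(b) rₐ = a(1 + e) = 9.337 × 10^8 m × 1.1977 = 1.11829 × 10^9 m ≈ 1.118 × 10^9 m

Final answer:
(a) rₚ = 7.491 × 10^8 m
(b) rₐ = 1.118 × 10^9 m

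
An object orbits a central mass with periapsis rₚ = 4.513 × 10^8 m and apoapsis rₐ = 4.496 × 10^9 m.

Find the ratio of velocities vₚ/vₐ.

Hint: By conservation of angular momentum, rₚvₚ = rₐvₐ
rₚ = 4.513 × 10^8 m
rₐ = 4.496 × 10^9 m
rₚvₚ = rₐvₐ  ⇒  vₚ/vₐ = rₐ/rₚ
vₚ/vₐ = (4.496 × 10^9) / (4.513 × 10^8) = 9.96233

Final answer: vₚ/vₐ = 9.962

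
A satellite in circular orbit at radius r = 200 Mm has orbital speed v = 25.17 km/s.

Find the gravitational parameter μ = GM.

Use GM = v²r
r = 200 Mm = 2 × 10^8 m
v = 25.17 km/s = 25170 m/s
v² = 6.33529 × 10^8 m²/s²
GM = v²r = 6.33529 × 10^8 × 2 × 10^8 = 1.26706 × 10^17 m³/s²
GM ≈ 1.267 × 10^17 m³/s²

Final answer: GM = 1.267 × 10^17 m³/s²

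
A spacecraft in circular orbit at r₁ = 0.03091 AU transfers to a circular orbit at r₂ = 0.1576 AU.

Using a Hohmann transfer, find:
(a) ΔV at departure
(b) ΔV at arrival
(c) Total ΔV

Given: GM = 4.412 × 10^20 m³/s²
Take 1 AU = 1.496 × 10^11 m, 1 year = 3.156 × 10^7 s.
r₁ = 0.03091 AU = 4.62414 × 10^9 m
r₂ = 0.1576 AU = 2.3577 × 10^10 m
GM = 4.412 × 10^20 m³/s²
Transfer ellipse: a_t = (r₁ + r₂)/2 = 1.41005 × 10^10 m
Circular speed at r₁: v₁ = √(GM/r₁) = 308889 m/s
Transfer speed at r₁ (periapsis): v₁ₜ = √(GM(2/r₁ − 1/a_t)) = 399419 m/s
(a) ΔV₁ = v₁ₜ − v₁ = 90529.7 m/s ≈ 19.1 AU/year
Circular speed at r₂: v₂ = √(GM/r₂) = 136796 m/s
Transfer speed at r₂ (apoapsis): v₂ₜ = √(GM(2/r₂ − 1/a_t)) = 78337.8 m/s
(b) ΔV₂ = v₂ − v₂ₜ = 58458.4 m/s ≈ 12.33 AU/year
(c) ΔV_total = ΔV₁ + ΔV₂ = 148988 m/s ≈ 31.43 AU/year

Final answer:
(a) ΔV₁ = 19.1 AU/year
(b) ΔV₂ = 12.33 AU/year
(c) ΔV_total = 31.43 AU/year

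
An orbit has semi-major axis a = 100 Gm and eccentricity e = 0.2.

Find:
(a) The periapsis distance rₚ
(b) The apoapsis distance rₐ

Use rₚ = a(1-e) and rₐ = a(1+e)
a = 100 Gm = 1 × 10^11 m
e = 0.2:  1 − e = 0.8,  1 + e = 1.2
(a) rₚ = a(1 − e) = 1 × 10^11 m × 0.8 = 8 × 10^10 m ≈ 80 Gm
(b) rₐ = a(1 + e) = 1 × 10^11 m × 1.2 = 1.2 × 10^11 m ≈ 120 Gm

Final answer:
(a) rₚ = 80 Gm
(b) rₐ = 120 Gm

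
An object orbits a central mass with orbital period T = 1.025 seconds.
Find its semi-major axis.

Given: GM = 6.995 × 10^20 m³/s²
T = 1.025 seconds
GM = 6.995 × 10^20 m³/s²
Kepler's third law: a³ = GM T² / (4π²)
T² = 1.05062 s²
a³ = (6.995 × 10^20) × 1.05062 / (4π²) = 1.86155 × 10^19 m³
a = (a³)^(1/3) = 2.65028 × 10^6 m ≈ 2.65 × 10^6 m

Final answer: 2.65 × 10^6 m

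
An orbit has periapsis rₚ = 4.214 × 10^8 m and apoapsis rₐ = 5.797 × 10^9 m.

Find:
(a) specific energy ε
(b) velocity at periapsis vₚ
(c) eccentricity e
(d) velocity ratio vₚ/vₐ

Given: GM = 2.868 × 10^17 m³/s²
rₚ = 4.214 × 10^8 m
rₐ = 5.797 × 10^9 m
GM = 2.868 × 10^17 m³/s²
a = (rₚ + rₐ)/2 = 3.1092 × 10^9 m
e = (rₐ − rₚ)/(rₐ + rₚ) = (5.3756 × 10^9) / (6.2184 × 10^9) = 0.864467
(a) 2a = 6.2184 × 10^9 m;  ε = −GM/(2a) = -4.61212 × 10^7 J/kg ≈ -46.12 MJ/kg
(b) vₚ² = GM (2/rₚ − 1/a) = 2.868 × 10^17 × (4.74608 × 10^-9 − 3.21626 × 10^-10) = 1.26893 × 10^9 m²/s²;  vₚ = 35622.1 m/s ≈ 35.62 km/s
(c) e = 0.864467 ≈ 0.8645
(d) vₚ/vₐ = rₐ/rₚ (angular momentum) = (5.797 × 10^9) / (4.214 × 10^8) = 13.7565 ≈ 13.76

Final answer:
(a) specific energy ε = -46.12 MJ/kg
(b) velocity at periapsis vₚ = 35.62 km/s
(c) eccentricity e = 0.8645
(d) velocity ratio vₚ/vₐ = 13.76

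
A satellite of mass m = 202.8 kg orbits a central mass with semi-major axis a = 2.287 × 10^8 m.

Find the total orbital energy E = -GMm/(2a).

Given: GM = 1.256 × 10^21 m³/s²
a = 2.287 × 10^8 m
GM = 1.256 × 10^21 m³/s²
2a = 4.574 × 10^8 m
GMm = 1.256 × 10^21 × 202.8 = 2.54717 × 10^23 m³·kg/s²
E = −GMm/(2a) = -5.5688 × 10^14 J ≈ -556.9 TJ

Final answer: -556.9 TJ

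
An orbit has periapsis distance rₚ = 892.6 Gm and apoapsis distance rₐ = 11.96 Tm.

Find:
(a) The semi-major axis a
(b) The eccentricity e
rₚ = 892.6 Gm = 8.926 × 10^11 m
rₐ = 11.96 Tm = 1.196 × 10^13 m
(a) a = (rₚ + rₐ)/2 = 6.4263 × 10^12 m ≈ 6.426 Tm
(b) e = (rₐ − rₚ)/(rₐ + rₚ) = (1.10674 × 10^13) / (1.28526 × 10^13) = 0.861102

Final answer:
(a) a = 6.426 Tm
(b) e = 0.8611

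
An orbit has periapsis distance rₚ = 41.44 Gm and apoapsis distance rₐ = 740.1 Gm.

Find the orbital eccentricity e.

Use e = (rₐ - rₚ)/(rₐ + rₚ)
rₚ = 41.44 Gm = 4.144 × 10^10 m
rₐ = 740.1 Gm = 7.401 × 10^11 m
rₐ − rₚ = 6.9866 × 10^11 m
rₐ + rₚ = 7.8154 × 10^11 m
e = (rₐ − rₚ)/(rₐ + rₚ) = 0.893953

Final answer: e = 0.894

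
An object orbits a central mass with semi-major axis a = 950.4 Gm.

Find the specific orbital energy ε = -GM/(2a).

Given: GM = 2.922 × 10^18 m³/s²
a = 950.4 Gm = 9.504 × 10^11 m
GM = 2.922 × 10^18 m³/s²
2a = 1.9008 × 10^12 m
ε = −GM/(2a) = -1.53725 × 10^6 J/kg ≈ -1.537 MJ/kg

Final answer: -1.537 MJ/kg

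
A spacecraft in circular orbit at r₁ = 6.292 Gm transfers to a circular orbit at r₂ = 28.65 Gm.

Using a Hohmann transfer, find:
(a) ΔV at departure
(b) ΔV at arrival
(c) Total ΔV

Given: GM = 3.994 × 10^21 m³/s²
r₁ = 6.292 Gm = 6.292 × 10^9 m
r₂ = 28.65 Gm = 2.865 × 10^10 m
GM = 3.994 × 10^21 m³/s²
Transfer ellipse: a_t = (r₁ + r₂)/2 = 1.7471 × 10^10 m
Circular speed at r₁: v₁ = √(GM/r₁) = 796727 m/s
Transfer speed at r₁ (periapsis): v₁ₜ = √(GM(2/r₁ − 1/a_t)) = 1.02027 × 10^6 m/s
(a) ΔV₁ = v₁ₜ − v₁ = 223538 m/s ≈ 223.5 km/s
Circular speed at r₂: v₂ = √(GM/r₂) = 373372 m/s
Transfer speed at r₂ (apoapsis): v₂ₜ = √(GM(2/r₂ − 1/a_t)) = 224067 m/s
(b) ΔV₂ = v₂ − v₂ₜ = 149305 m/s ≈ 149.3 km/s
(c) ΔV_total = ΔV₁ + ΔV₂ = 372843 m/s ≈ 372.8 km/s

Final answer:
(a) ΔV₁ = 223.5 km/s
(b) ΔV₂ = 149.3 km/s
(c) ΔV_total = 372.8 km/s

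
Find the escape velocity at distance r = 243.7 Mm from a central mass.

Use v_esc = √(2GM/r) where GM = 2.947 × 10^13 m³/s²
r = 243.7 Mm = 2.437 × 10^8 m
GM = 2.947 × 10^13 m³/s²
2GM/r = 2 × (2.947 × 10^13) / (2.437 × 10^8) = 241855 m²/s²
v_esc = √(2GM/r) = 491.787 m/s ≈ 491.8 m/s

Final answer: 491.8 m/s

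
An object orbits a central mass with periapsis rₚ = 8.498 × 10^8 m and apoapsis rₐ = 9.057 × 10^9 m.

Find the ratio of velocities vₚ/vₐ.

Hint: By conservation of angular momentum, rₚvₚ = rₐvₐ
rₚ = 8.498 × 10^8 m
rₐ = 9.057 × 10^9 m
rₚvₚ = rₐvₐ  ⇒  vₚ/vₐ = rₐ/rₚ
vₚ/vₐ = (9.057 × 10^9) / (8.498 × 10^8) = 10.6578

Final answer: vₚ/vₐ = 10.66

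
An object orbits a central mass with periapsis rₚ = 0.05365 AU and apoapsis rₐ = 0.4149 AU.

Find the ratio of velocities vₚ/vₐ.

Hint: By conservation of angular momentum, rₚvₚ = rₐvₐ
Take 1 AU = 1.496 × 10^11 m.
rₚ = 0.05365 AU = 8.02604 × 10^9 m
rₐ = 0.4149 AU = 6.2069 × 10^10 m
rₚvₚ = rₐvₐ  ⇒  vₚ/vₐ = rₐ/rₚ
vₚ/vₐ = (6.2069 × 10^10) / (8.02604 × 10^9) = 7.73346

Final answer: vₚ/vₐ = 7.733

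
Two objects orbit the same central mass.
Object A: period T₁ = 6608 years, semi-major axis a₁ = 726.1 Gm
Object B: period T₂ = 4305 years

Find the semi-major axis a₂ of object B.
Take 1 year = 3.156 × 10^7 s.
T₁ = 6608 years = 2.08548 × 10^11 s
T₂ = 4305 years = 1.35866 × 10^11 s
a₁ = 726.1 Gm = 7.261 × 10^11 m
Kepler's third law: (T₂/T₁)² = (a₂/a₁)³  ⇒  a₂ = a₁ (T₂/T₁)^(2/3)
T₂/T₁ = 0.651483
(T₂/T₁)^(2/3) = 0.751511
a₂ = 7.261 × 10^11 m × 0.751511 = 5.45672 × 10^11 m ≈ 545.7 Gm

Final answer: a₂ = 545.7 Gm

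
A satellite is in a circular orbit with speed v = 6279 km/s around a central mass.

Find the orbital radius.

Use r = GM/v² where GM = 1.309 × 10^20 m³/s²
v = 6279 km/s = 6.279 × 10^6 m/s
GM = 1.309 × 10^20 m³/s²
v² = 3.94258 × 10^13 m²/s²
r = GM/v² = (1.309 × 10^20) / (3.94258 × 10^13) = 3.32016 × 10^6 m ≈ 3.32 × 10^6 m

Final answer: 3.32 × 10^6 m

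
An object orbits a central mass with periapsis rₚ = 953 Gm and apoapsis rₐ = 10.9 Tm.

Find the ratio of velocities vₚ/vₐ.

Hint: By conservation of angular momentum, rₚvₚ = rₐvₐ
rₚ = 953 Gm = 9.53 × 10^11 m
rₐ = 10.9 Tm = 1.09 × 10^13 m
rₚvₚ = rₐvₐ  ⇒  vₚ/vₐ = rₐ/rₚ
vₚ/vₐ = (1.09 × 10^13) / (9.53 × 10^11) = 11.4376

Final answer: vₚ/vₐ = 11.44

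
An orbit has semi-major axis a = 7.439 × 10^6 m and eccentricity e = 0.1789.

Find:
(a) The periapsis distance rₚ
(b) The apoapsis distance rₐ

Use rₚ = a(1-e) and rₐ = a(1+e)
a = 7.439 × 10^6 m
e = 0.1789:  1 − e = 0.8211,  1 + e = 1.1789
(a) rₚ = a(1 − e) = 7.439 × 10^6 m × 0.8211 = 6.10816 × 10^6 m ≈ 6.108 × 10^6 m
(b) rₐ = a(1 + e) = 7.439 × 10^6 m × 1.1789 = 8.76984 × 10^6 m ≈ 8.77 × 10^6 m

Final answer:
(a) rₚ = 6.108 × 10^6 m
(b) rₐ = 8.77 × 10^6 m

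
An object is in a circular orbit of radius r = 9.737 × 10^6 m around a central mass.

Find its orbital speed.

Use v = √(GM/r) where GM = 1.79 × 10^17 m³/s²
r = 9.737 × 10^6 m
GM = 1.79 × 10^17 m³/s²
GM/r = (1.79 × 10^17) / (9.737 × 10^6) = 1.83835 × 10^10 m²/s²
v = √(GM/r) = 135586 m/s ≈ 135.6 km/s

Final answer: 135.6 km/s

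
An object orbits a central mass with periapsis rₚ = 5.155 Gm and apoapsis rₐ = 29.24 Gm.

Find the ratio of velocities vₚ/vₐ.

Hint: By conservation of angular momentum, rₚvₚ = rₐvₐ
rₚ = 5.155 Gm = 5.155 × 10^9 m
rₐ = 29.24 Gm = 2.924 × 10^10 m
rₚvₚ = rₐvₐ  ⇒  vₚ/vₐ = rₐ/rₚ
vₚ/vₐ = (2.924 × 10^10) / (5.155 × 10^9) = 5.67216

Final answer: vₚ/vₐ = 5.672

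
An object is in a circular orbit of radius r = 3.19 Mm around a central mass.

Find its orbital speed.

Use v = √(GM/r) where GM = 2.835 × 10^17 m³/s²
r = 3.19 Mm = 3.19 × 10^6 m
GM = 2.835 × 10^17 m³/s²
GM/r = (2.835 × 10^17) / (3.19 × 10^6) = 8.88715 × 10^10 m²/s²
v = √(GM/r) = 298113 m/s ≈ 298.1 km/s

Final answer: 298.1 km/s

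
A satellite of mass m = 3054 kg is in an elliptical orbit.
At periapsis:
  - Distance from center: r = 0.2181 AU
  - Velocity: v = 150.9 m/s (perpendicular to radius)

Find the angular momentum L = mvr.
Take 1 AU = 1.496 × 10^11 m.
r = 0.2181 AU = 3.26278 × 10^10 m
v = 150.9 m/s
vr = 150.9 × 3.26278 × 10^10 = 4.92353 × 10^12 m²/s
L = m × vr = 3054 × 4.92353 × 10^12 = 1.50365 × 10^16 kg·m²/s ≈ 1.504 × 10^16 kg·m²/s

Final answer: L = 1.504 × 10^16 kg·m²/s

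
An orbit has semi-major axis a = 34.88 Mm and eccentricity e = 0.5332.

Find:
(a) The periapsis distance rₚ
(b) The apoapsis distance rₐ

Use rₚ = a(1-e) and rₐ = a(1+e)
a = 34.88 Mm = 3.488 × 10^7 m
e = 0.5332:  1 − e = 0.4668,  1 + e = 1.5332
(a) rₚ = a(1 − e) = 3.488 × 10^7 m × 0.4668 = 1.6282 × 10^7 m ≈ 16.28 Mm
(b) rₐ = a(1 + e) = 3.488 × 10^7 m × 1.5332 = 5.3478 × 10^7 m ≈ 53.48 Mm

Final answer:
(a) rₚ = 16.28 Mm
(b) rₐ = 53.48 Mm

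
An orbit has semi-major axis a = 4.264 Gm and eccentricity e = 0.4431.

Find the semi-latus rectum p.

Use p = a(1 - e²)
a = 4.264 Gm = 4.264 × 10^9 m
e = 0.4431,  e² = 0.196338,  1 − e² = 0.803662
p = a(1 − e²) = 4.264 × 10^9 m × 0.803662 = 3.42682 × 10^9 m ≈ 3.427 Gm

Final answer: p = 3.427 Gm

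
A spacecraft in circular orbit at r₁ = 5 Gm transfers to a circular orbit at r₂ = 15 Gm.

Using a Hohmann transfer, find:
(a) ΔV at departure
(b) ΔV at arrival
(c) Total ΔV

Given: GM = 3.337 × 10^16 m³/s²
r₁ = 5 Gm = 5 × 10^9 m
r₂ = 15 Gm = 1.5 × 10^10 m
GM = 3.337 × 10^16 m³/s²
Transfer ellipse: a_t = (r₁ + r₂)/2 = 1 × 10^10 m
Circular speed at r₁: v₁ = √(GM/r₁) = 2583.41 m/s
Transfer speed at r₁ (periapsis): v₁ₜ = √(GM(2/r₁ − 1/a_t)) = 3164.02 m/s
(a) ΔV₁ = v₁ₜ − v₁ = 580.608 m/s ≈ 580.6 m/s
Circular speed at r₂: v₂ = √(GM/r₂) = 1491.53 m/s
Transfer speed at r₂ (apoapsis): v₂ₜ = √(GM(2/r₂ − 1/a_t)) = 1054.67 m/s
(b) ΔV₂ = v₂ − v₂ₜ = 436.86 m/s ≈ 436.9 m/s
(c) ΔV_total = ΔV₁ + ΔV₂ = 1017.47 m/s ≈ 1.017 km/s

Final answer:
(a) ΔV₁ = 580.6 m/s
(b) ΔV₂ = 436.9 m/s
(c) ΔV_total = 1.017 km/s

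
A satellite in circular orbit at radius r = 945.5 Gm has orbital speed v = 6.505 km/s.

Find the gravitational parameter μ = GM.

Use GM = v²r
r = 945.5 Gm = 9.455 × 10^11 m
v = 6.505 km/s = 6505 m/s
v² = 4.2315 × 10^7 m²/s²
GM = v²r = 4.2315 × 10^7 × 9.455 × 10^11 = 4.00089 × 10^19 m³/s²
GM ≈ 4.001 × 10^19 m³/s²

Final answer: GM = 4.001 × 10^19 m³/s²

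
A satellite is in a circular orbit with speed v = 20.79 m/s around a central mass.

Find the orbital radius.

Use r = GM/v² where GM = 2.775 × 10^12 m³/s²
v = 20.79 m/s
GM = 2.775 × 10^12 m³/s²
v² = 432.224 m²/s²
r = GM/v² = (2.775 × 10^12) / 432.224 = 6.42028 × 10^9 m ≈ 6.42 Gm

Final answer: 6.42 Gm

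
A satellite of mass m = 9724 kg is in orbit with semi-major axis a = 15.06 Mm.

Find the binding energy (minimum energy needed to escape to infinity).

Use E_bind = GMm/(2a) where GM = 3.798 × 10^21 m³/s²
a = 15.06 Mm = 1.506 × 10^7 m
GM = 3.798 × 10^21 m³/s²
m = 9724 kg
GMm = 3.798 × 10^21 × 9724 = 3.69318 × 10^25 m³·kg/s²
2a = 3.012 × 10^7 m
E_bind = GMm/(2a) = 1.22615 × 10^18 J ≈ 1.226 EJ

Final answer: 1.226 EJ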